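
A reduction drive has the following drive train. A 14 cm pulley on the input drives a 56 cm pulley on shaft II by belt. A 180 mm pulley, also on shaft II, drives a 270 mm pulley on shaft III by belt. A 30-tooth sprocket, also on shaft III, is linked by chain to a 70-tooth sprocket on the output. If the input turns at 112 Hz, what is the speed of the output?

belt 56/14 = 4 → 112/4 = 28 Hz
belt 270/180 = 1.5 → 28/1.5 = 18.667 Hz
chain 70/30 = 2.3333 → 18.667/2.3333 = 8 Hz

8 Hz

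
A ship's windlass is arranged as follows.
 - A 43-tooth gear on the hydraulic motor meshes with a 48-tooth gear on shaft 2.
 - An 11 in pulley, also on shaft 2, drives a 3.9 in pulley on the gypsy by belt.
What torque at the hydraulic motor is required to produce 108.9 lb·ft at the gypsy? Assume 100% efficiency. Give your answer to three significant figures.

Overall ratio R = 1.1163 × 0.35455 = 0.39577.
Input torque = output torque / R = 108.9 / 0.39577 = 275.16 lb·ft.

275 lb·ft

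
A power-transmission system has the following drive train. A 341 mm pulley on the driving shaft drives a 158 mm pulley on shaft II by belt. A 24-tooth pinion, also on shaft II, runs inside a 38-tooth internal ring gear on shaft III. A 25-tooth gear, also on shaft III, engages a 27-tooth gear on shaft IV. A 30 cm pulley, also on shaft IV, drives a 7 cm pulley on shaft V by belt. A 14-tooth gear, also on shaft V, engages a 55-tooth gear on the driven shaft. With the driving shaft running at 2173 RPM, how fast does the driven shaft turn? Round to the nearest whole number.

the driving shaft → shaft II (belt, 158/341): 2173 ÷ 0.46334 = 4689.8 RPM
shaft II → shaft III (internal gear, 38/24): 4689.8 ÷ 1.5833 = 2962 RPM
shaft III → shaft IV (gear mesh, 27/25): 2962 ÷ 1.08 = 2742.6 RPM
shaft IV → shaft V (belt, 7/30): 2742.6 ÷ 0.23333 = 11754 RPM
shaft V → the driven shaft (gear mesh, 55/14): 11754 ÷ 3.9286 = 2991.9 RPM

2992 RPM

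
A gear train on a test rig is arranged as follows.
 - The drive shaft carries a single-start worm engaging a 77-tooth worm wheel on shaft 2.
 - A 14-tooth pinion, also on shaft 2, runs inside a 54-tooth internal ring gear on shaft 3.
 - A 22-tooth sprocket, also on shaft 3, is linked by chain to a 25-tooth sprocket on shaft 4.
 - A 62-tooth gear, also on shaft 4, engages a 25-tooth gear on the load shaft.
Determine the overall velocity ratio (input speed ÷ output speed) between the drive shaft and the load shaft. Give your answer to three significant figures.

136

Each stage contributes driven/driver: worm 77/1 = 77, internal gear 54/14 = 3.8571, chain 25/22 = 1.1364, gear mesh 25/62 = 0.40323.
Overall: 77 × 3.8571 × 1.1364 × 0.40323 = 136.09.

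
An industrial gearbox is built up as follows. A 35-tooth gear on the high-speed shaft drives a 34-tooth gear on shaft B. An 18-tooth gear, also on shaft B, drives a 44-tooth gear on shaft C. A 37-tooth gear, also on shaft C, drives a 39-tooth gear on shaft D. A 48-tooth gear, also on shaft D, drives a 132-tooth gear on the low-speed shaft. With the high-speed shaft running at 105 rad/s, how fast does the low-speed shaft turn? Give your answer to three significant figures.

the high-speed shaft → shaft B (gear mesh, 34/35): 105 ÷ 0.97143 = 108.09 rad/s
shaft B → shaft C (gear mesh, 44/18): 108.09 ÷ 2.4444 = 44.218 rad/s
shaft C → shaft D (gear mesh, 39/37): 44.218 ÷ 1.0541 = 41.95 rad/s
shaft D → the low-speed shaft (gear mesh, 132/48): 41.95 ÷ 2.75 = 15.255 rad/s

15.3 rad/s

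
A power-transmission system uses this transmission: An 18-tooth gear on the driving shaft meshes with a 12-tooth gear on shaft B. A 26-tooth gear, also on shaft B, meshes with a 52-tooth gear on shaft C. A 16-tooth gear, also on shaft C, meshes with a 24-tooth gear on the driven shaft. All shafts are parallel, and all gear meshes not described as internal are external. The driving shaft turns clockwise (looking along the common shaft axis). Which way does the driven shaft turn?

counterclockwise

the driving shaft → shaft B: external mesh, 1 reversal → CCW.
shaft B → shaft C: external mesh, 1 reversal → CW.
shaft C → the driven shaft: external mesh, 1 reversal → CCW.
3 reversals in total — an odd number — so the driven shaft turns opposite to the driving shaft.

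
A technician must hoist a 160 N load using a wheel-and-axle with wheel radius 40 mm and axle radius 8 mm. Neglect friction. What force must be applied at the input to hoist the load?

32 N

Wheel-and-axle MA = R/r = 40/8 = 5.
Effort = load / MA = 160 / 5 = 32 N.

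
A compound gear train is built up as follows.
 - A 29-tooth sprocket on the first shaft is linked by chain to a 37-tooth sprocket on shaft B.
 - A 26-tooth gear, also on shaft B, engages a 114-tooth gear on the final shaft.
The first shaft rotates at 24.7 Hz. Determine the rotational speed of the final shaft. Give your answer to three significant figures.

the first shaft → shaft B (chain, 37/29): 24.7 ÷ 1.2759 = 19.359 Hz
shaft B → the final shaft (gear mesh, 114/26): 19.359 ÷ 4.3846 = 4.4153 Hz

4.42 Hz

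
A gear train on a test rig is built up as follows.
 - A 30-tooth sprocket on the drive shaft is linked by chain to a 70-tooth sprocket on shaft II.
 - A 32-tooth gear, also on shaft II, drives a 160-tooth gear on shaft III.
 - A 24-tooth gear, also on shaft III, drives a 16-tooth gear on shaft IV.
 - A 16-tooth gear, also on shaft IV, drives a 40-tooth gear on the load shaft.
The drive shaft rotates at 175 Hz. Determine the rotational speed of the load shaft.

Chain: ratio = 70/30 = 2.3333, so shaft II turns at 175 / 2.3333 = 75 Hz.
Gear mesh: ratio = 160/32 = 5, so shaft III turns at 75 / 5 = 15 Hz.
Gear mesh: ratio = 16/24 = 0.66667, so shaft IV turns at 15 / 0.66667 = 22.5 Hz.
Gear mesh: ratio = 40/16 = 2.5, so the load shaft turns at 22.5 / 2.5 = 9 Hz.

9 Hz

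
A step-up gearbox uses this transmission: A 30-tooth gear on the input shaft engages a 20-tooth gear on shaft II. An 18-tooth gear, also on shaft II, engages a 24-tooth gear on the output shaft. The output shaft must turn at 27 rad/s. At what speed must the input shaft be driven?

24 rad/s

Overall ratio R = 0.66667 × 1.3333 = 0.88889.
Required input speed = output speed × R = 27 × 0.88889 = 24 rad/s.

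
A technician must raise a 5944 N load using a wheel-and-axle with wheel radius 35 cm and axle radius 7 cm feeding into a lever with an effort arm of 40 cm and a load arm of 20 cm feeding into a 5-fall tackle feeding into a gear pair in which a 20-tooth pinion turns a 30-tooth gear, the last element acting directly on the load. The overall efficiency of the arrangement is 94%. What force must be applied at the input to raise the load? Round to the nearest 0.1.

Wheel-and-axle MA = R/r = 35/7 = 5.
Lever MA = effort arm / load arm = 40/20 = 2.
Block-and-tackle MA = number of supporting rope parts = 5.
Gear pair MA = 30/20 = 1.5.
Combined ideal MA = 5 × 2 × 5 × 1.5 = 75.
Actual MA = 75 × 0.94 = 70.5.
Effort = load / actual MA = 5944 / 70.5 = 84.312 N.

84.3 N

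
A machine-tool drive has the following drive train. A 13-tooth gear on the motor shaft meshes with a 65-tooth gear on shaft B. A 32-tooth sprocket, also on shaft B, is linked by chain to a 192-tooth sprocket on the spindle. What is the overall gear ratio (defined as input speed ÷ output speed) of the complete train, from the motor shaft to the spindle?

Each stage contributes driven/driver: gear mesh 65/13 = 5, chain 192/32 = 6.
Overall: 5 × 6 = 30.

30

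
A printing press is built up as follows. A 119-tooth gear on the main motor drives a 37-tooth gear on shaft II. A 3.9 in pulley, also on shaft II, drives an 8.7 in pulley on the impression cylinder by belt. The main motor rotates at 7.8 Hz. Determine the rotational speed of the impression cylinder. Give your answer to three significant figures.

11.2 Hz

the main motor → shaft II (gear mesh, 37/119): 7.8 ÷ 0.31092 = 25.086 Hz
shaft II → the impression cylinder (belt, 8.7/3.9): 25.086 ÷ 2.2308 = 11.246 Hz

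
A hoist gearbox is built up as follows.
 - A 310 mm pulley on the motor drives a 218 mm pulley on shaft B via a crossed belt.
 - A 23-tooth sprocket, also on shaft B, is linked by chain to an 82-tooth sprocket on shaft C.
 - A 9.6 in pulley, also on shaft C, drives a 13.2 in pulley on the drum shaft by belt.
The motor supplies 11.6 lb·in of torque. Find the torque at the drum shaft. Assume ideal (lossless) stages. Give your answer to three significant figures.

40.0 lb·in

After the belt (218/310): 11.6 × 0.70323 = 8.1574 lb·in
After the chain (82/23): 8.1574 × 3.5652 = 29.083 lb·in
After the belt (13.2/9.6): 29.083 × 1.375 = 39.989 lb·in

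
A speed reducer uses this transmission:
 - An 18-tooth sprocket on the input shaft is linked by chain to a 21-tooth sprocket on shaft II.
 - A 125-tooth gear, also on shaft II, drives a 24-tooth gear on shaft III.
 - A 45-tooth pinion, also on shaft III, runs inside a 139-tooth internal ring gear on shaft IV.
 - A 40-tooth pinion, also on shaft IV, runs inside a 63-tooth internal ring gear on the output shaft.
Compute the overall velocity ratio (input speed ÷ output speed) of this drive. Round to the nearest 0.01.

Each stage contributes driven/driver: chain 21/18 = 1.1667, gear mesh 24/125 = 0.192, internal gear 139/45 = 3.0889, internal gear 63/40 = 1.575.
Overall: 1.1667 × 0.192 × 3.0889 × 1.575 = 1.0898.

1.09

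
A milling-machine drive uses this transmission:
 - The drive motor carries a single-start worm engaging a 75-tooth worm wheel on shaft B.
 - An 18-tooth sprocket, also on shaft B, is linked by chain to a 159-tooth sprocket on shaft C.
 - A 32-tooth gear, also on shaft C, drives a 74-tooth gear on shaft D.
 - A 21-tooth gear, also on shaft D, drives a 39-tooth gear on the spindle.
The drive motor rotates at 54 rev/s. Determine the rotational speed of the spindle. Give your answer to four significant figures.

0.01898 rev/s

the drive motor → shaft B (worm, 75/1): 54 ÷ 75 = 0.72 rev/s
shaft B → shaft C (chain, 159/18): 0.72 ÷ 8.8333 = 0.081509 rev/s
shaft C → shaft D (gear mesh, 74/32): 0.081509 ÷ 2.3125 = 0.035247 rev/s
shaft D → the spindle (gear mesh, 39/21): 0.035247 ÷ 1.8571 = 0.018979 rev/s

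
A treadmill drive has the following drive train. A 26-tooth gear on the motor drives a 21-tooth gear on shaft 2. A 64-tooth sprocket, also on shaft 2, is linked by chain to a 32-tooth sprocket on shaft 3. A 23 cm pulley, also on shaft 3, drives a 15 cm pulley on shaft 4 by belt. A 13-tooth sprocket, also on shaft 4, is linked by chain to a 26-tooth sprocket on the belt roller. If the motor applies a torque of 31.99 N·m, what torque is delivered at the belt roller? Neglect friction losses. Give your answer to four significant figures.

16.85 N·m

Gear mesh: ratio = 21/26 = 0.80769; torque at shaft 2 = 31.99 × 0.80769 = 25.838 N·m.
Chain: ratio = 32/64 = 0.5; torque at shaft 3 = 25.838 × 0.5 = 12.919 N·m.
Belt: ratio = 15/23 = 0.65217; torque at shaft 4 = 12.919 × 0.65217 = 8.4255 N·m.
Chain: ratio = 26/13 = 2; torque at the belt roller = 8.4255 × 2 = 16.851 N·m.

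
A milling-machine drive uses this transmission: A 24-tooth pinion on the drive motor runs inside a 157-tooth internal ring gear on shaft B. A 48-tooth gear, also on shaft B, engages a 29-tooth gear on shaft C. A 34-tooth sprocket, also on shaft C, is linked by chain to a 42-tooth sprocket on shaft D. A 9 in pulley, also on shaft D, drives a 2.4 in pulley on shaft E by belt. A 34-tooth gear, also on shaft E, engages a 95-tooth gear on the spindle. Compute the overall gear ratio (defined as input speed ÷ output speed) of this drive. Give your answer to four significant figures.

3.638

Each stage contributes driven/driver: internal gear 157/24 = 6.5417, gear mesh 29/48 = 0.60417, chain 42/34 = 1.2353, belt 2.4/9 = 0.26667, gear mesh 95/34 = 2.7941.
Overall: 6.5417 × 0.60417 × 1.2353 × 0.26667 × 2.7941 = 3.6377.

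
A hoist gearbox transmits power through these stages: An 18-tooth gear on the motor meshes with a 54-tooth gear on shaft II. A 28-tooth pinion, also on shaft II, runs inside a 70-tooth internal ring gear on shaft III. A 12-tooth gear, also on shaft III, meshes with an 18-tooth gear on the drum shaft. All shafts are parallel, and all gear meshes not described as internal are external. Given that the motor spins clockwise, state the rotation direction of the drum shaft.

clockwise

the motor → shaft II: external mesh, 1 reversal → CCW.
shaft II → shaft III: internal mesh, same direction → CCW.
shaft III → the drum shaft: external mesh, 1 reversal → CW.
2 reversals in total — an even number — so the drum shaft turns the same way as the motor.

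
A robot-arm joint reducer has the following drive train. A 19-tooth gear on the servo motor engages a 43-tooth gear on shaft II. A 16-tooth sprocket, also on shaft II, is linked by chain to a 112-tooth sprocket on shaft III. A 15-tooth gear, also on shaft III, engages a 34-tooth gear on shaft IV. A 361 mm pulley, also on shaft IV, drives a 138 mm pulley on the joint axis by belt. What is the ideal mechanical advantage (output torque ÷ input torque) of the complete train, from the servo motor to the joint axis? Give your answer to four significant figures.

Each stage contributes driven/driver: gear mesh 43/19 = 2.2632, chain 112/16 = 7, gear mesh 34/15 = 2.2667, belt 138/361 = 0.38227.
Overall: 2.2632 × 7 × 2.2667 × 0.38227 = 13.727.

13.73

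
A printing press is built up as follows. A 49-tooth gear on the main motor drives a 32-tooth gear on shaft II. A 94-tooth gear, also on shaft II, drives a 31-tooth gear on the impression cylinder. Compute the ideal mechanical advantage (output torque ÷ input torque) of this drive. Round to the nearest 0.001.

0.215

Each stage contributes driven/driver: gear mesh 32/49 = 0.65306, gear mesh 31/94 = 0.32979.
Overall: 0.65306 × 0.32979 = 0.21537.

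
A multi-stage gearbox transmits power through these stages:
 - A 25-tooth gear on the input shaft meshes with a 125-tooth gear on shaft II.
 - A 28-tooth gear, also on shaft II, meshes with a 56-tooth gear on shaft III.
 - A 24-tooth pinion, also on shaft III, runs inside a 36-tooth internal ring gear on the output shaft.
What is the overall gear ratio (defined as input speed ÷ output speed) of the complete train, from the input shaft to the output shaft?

Each stage contributes driven/driver: gear mesh 125/25 = 5, gear mesh 56/28 = 2, internal gear 36/24 = 1.5.
Overall: 5 × 2 × 1.5 = 15.

15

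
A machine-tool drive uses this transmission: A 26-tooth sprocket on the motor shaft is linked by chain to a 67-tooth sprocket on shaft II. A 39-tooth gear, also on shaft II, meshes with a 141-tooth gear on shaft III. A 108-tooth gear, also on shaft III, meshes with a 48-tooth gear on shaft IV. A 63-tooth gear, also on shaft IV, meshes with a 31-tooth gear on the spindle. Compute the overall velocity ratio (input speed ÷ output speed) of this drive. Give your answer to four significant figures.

Each stage contributes driven/driver: chain 67/26 = 2.5769, gear mesh 141/39 = 3.6154, gear mesh 48/108 = 0.44444, gear mesh 31/63 = 0.49206.
Overall: 2.5769 × 3.6154 × 0.44444 × 0.49206 = 2.0375.

2.037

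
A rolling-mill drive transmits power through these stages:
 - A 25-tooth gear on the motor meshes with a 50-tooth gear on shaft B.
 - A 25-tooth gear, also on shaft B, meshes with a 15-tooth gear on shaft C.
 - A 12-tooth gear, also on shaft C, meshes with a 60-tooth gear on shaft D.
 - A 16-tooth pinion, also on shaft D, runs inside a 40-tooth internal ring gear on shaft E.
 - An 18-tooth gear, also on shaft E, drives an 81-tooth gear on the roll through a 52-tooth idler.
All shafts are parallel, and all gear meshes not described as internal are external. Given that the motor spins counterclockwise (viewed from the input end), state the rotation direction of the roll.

the motor → shaft B: external mesh, 1 reversal → CW.
shaft B → shaft C: external mesh, 1 reversal → CCW.
shaft C → shaft D: external mesh, 1 reversal → CW.
shaft D → shaft E: internal mesh, same direction → CW.
shaft E → the roll: driver → idler → driven is 2 external meshes, 2 reversals → CW.
5 reversals in total — an odd number — so the roll turns opposite to the motor.

clockwise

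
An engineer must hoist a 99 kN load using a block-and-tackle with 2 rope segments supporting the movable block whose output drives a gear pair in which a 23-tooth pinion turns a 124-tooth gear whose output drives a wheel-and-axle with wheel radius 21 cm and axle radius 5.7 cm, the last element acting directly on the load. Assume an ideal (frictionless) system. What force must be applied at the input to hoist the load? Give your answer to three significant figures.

Block-and-tackle MA = number of supporting rope parts = 2.
Gear pair MA = 124/23 = 5.3913.
Wheel-and-axle MA = R/r = 21/5.7 = 3.6842.
Combined ideal MA = 2 × 5.3913 × 3.6842 = 39.725.
Effort = load / MA = 99 / 39.725 = 2.4921 kN.

2.49 kN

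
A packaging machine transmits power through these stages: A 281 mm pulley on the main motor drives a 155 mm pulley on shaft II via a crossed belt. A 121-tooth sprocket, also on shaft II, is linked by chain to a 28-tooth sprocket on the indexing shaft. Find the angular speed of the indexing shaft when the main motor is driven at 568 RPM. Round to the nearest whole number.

4450 RPM

the main motor → shaft II (belt, 155/281): 568 ÷ 0.5516 = 1029.7 RPM
shaft II → the indexing shaft (chain, 28/121): 1029.7 ÷ 0.2314 = 4449.9 RPM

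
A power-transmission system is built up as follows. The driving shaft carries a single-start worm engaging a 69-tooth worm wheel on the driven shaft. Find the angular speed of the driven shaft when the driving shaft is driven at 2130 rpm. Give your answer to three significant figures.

Worm: ratio = 69/1 = 69, so the driven shaft turns at 2130 / 69 = 30.87 rpm.

30.9 rpm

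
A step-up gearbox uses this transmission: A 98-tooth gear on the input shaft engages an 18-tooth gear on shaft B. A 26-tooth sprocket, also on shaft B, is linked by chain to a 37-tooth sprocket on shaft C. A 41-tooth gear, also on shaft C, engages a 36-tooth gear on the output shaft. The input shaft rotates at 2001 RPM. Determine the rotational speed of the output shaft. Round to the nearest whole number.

Gear mesh: ratio = 18/98 = 0.18367, so shaft B turns at 2001 / 0.18367 = 10894 RPM.
Chain: ratio = 37/26 = 1.4231, so shaft C turns at 10894 / 1.4231 = 7655.5 RPM.
Gear mesh: ratio = 36/41 = 0.87805, so the output shaft turns at 7655.5 / 0.87805 = 8718.7 RPM.

8719 RPM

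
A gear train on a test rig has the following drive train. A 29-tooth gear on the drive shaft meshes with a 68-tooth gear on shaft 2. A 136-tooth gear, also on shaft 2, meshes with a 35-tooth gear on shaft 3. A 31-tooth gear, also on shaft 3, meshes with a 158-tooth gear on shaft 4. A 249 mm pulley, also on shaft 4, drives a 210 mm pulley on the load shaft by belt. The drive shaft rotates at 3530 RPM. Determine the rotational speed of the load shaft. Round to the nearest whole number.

Gear mesh: ratio = 68/29 = 2.3448, so shaft 2 turns at 3530 / 2.3448 = 1505.4 RPM.
Gear mesh: ratio = 35/136 = 0.25735, so shaft 3 turns at 1505.4 / 0.25735 = 5849.7 RPM.
Gear mesh: ratio = 158/31 = 5.0968, so shaft 4 turns at 5849.7 / 5.0968 = 1147.7 RPM.
Belt: ratio = 210/249 = 0.84337, so the load shaft turns at 1147.7 / 0.84337 = 1360.9 RPM.

1361 RPM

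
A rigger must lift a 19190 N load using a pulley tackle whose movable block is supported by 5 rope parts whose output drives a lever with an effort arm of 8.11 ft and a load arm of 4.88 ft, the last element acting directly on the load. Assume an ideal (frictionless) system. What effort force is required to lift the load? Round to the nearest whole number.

2309 N

Block-and-tackle MA = number of supporting rope parts = 5.
Lever MA = effort arm / load arm = 8.11/4.88 = 1.6619.
Combined ideal MA = 5 × 1.6619 = 8.3094.
Effort = load / MA = 19190 / 8.3094 = 2309.4 N.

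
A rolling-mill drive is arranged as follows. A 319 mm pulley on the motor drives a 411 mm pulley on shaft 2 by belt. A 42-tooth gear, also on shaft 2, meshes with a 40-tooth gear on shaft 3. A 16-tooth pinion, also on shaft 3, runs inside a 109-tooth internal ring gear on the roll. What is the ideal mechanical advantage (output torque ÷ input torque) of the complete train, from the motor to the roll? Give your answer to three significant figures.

Each stage contributes driven/driver: belt 411/319 = 1.2884, gear mesh 40/42 = 0.95238, internal gear 109/16 = 6.8125.
Overall: 1.2884 × 0.95238 × 6.8125 = 8.3593.

8.36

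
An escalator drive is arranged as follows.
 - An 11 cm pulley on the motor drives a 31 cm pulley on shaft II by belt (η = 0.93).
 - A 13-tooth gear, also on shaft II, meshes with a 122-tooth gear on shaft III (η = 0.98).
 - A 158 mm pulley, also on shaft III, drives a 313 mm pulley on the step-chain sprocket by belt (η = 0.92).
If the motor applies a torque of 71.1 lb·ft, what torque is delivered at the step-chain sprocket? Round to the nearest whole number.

3123 lb·ft

After the belt (31/11): 71.1 × 2.8182 × 0.93 = 186.35 lb·ft
After the gear mesh (122/13): 186.35 × 9.3846 × 0.98 = 1713.8 lb·ft
After the belt (313/158): 1713.8 × 1.981 × 0.92 = 3123.5 lb·ft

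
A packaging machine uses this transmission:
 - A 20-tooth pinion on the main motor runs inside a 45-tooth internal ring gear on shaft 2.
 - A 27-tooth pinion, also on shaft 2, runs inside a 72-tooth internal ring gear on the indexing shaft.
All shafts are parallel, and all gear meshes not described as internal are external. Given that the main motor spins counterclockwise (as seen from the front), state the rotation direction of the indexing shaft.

counterclockwise

the main motor → shaft 2: internal mesh, same direction → CCW.
shaft 2 → the indexing shaft: internal mesh, same direction → CCW.
0 reversals in total — an even number — so the indexing shaft turns the same way as the main motor.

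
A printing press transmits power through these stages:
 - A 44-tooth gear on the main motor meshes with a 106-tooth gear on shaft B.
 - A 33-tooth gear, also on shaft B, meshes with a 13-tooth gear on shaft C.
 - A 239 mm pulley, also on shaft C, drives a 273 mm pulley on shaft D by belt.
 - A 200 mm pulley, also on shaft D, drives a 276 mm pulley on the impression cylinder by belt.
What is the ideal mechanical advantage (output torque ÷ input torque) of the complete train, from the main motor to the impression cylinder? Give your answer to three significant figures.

Each stage contributes driven/driver: gear mesh 106/44 = 2.4091, gear mesh 13/33 = 0.39394, belt 273/239 = 1.1423, belt 276/200 = 1.38.
Overall: 2.4091 × 0.39394 × 1.1423 × 1.38 = 1.496.

1.50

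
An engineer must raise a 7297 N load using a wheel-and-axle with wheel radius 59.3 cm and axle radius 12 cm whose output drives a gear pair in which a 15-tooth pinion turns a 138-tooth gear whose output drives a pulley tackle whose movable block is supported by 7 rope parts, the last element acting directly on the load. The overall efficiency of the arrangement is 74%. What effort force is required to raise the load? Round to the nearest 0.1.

31.0 N

Wheel-and-axle MA = R/r = 59.3/12 = 4.9417.
Gear pair MA = 138/15 = 9.2.
Block-and-tackle MA = number of supporting rope parts = 7.
Combined ideal MA = 4.9417 × 9.2 × 7 = 318.24.
Actual MA = 318.24 × 0.74 = 235.5.
Effort = load / actual MA = 7297 / 235.5 = 30.985 N.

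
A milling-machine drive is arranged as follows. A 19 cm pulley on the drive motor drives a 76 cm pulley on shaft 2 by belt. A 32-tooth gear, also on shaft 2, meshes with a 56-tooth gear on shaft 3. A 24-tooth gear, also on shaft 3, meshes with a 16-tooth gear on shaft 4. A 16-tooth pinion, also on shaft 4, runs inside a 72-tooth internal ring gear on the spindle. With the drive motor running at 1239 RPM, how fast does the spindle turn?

Belt: ratio = 76/19 = 4, so shaft 2 turns at 1239 / 4 = 309.75 RPM.
Gear mesh: ratio = 56/32 = 1.75, so shaft 3 turns at 309.75 / 1.75 = 177 RPM.
Gear mesh: ratio = 16/24 = 0.66667, so shaft 4 turns at 177 / 0.66667 = 265.5 RPM.
Internal gear: ratio = 72/16 = 4.5, so the spindle turns at 265.5 / 4.5 = 59 RPM.

59 RPM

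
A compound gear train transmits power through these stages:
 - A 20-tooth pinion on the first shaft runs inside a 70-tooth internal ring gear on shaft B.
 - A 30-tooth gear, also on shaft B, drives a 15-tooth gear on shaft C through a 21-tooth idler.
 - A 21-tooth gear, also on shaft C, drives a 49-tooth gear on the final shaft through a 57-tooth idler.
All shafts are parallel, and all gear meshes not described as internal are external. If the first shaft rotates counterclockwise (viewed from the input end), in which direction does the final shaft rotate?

the first shaft → shaft B: internal mesh, same direction → CCW.
shaft B → shaft C: driver → idler → driven is 2 external meshes, 2 reversals → CCW.
shaft C → the final shaft: driver → idler → driven is 2 external meshes, 2 reversals → CCW.
4 reversals in total — an even number — so the final shaft turns the same way as the first shaft.

counterclockwise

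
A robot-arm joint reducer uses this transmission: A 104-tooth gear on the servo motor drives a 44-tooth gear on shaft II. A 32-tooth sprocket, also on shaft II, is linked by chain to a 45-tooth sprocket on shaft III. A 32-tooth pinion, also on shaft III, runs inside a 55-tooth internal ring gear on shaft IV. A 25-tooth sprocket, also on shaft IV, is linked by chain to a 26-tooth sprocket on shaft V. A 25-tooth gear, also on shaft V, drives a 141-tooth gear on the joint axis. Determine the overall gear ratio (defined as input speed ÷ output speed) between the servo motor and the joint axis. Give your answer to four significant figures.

5.998

Each stage contributes driven/driver: gear mesh 44/104 = 0.42308, chain 45/32 = 1.4062, internal gear 55/32 = 1.7188, chain 26/25 = 1.04, gear mesh 141/25 = 5.64.
Overall: 0.42308 × 1.4062 × 1.7188 × 1.04 × 5.64 = 5.998.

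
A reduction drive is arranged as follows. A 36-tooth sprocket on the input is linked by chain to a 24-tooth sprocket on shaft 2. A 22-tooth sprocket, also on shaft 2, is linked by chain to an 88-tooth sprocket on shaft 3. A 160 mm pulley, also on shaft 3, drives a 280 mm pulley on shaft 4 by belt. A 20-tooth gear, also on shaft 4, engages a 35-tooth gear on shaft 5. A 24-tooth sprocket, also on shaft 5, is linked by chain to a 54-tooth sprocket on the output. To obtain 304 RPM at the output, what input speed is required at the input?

5586 RPM

Overall ratio R = 0.66667 × 4 × 1.75 × 1.75 × 2.25 = 18.375.
Required input speed = output speed × R = 304 × 18.375 = 5586 RPM.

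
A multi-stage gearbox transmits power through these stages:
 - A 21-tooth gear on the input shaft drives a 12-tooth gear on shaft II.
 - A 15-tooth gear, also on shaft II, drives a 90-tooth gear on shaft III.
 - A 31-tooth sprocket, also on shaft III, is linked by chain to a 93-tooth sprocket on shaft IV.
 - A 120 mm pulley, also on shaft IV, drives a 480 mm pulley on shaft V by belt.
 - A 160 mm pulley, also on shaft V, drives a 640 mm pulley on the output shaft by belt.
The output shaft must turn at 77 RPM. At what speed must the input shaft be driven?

Overall ratio R = 0.57143 × 6 × 3 × 4 × 4 = 164.57.
Required input speed = output speed × R = 77 × 164.57 = 12672 RPM.

12672 RPM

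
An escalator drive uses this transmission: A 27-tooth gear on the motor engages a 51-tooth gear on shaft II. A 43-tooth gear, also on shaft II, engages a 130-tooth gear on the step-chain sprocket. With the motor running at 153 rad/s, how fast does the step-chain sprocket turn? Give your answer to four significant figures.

the motor → shaft II (gear mesh, 51/27): 153 ÷ 1.8889 = 81 rad/s
shaft II → the step-chain sprocket (gear mesh, 130/43): 81 ÷ 3.0233 = 26.792 rad/s

26.79 rad/s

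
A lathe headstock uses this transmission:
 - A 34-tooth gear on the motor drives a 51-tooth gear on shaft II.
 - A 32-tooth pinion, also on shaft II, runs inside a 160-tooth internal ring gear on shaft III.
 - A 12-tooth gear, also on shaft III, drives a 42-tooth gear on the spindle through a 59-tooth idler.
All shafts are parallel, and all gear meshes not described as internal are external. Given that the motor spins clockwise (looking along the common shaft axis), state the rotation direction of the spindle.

counterclockwise

the motor → shaft II: external mesh, 1 reversal → CCW.
shaft II → shaft III: internal mesh, same direction → CCW.
shaft III → the spindle: driver → idler → driven is 2 external meshes, 2 reversals → CCW.
3 reversals in total — an odd number — so the spindle turns opposite to the motor.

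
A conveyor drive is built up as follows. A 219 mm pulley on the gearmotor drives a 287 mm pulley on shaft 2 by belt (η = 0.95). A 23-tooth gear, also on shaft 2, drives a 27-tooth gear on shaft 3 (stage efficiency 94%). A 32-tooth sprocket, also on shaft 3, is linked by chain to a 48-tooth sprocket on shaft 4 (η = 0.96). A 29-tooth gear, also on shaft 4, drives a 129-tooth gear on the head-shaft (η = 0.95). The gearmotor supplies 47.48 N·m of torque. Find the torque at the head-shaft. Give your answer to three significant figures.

After the belt (287/219): 47.48 × 1.3105 × 0.95 = 59.112 N·m
After the gear mesh (27/23): 59.112 × 1.1739 × 0.94 = 65.228 N·m
After the chain (48/32): 65.228 × 1.5 × 0.96 = 93.929 N·m
After the gear mesh (129/29): 93.929 × 4.4483 × 0.95 = 396.93 N·m

397 N·m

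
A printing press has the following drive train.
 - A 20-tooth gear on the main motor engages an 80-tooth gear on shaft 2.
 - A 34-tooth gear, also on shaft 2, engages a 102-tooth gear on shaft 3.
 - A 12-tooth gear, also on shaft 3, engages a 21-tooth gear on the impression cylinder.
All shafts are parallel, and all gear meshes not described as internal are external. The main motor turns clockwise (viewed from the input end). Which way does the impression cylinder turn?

counterclockwise

the main motor → shaft 2: external mesh, 1 reversal → CCW.
shaft 2 → shaft 3: external mesh, 1 reversal → CW.
shaft 3 → the impression cylinder: external mesh, 1 reversal → CCW.
3 reversals in total — an odd number — so the impression cylinder turns opposite to the main motor.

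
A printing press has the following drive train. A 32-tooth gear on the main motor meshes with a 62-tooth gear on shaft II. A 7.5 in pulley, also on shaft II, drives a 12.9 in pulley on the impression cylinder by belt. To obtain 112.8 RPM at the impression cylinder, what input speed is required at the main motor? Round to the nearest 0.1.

375.9 RPM

Overall ratio R = 1.9375 × 1.72 = 3.3325.
Required input speed = output speed × R = 112.8 × 3.3325 = 375.91 RPM.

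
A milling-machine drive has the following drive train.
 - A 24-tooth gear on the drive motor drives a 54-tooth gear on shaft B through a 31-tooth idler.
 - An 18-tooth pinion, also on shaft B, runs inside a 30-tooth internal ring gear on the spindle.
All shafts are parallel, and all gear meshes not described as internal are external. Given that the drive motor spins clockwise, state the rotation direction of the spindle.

the drive motor → shaft B: driver → idler → driven is 2 external meshes, 2 reversals → CW.
shaft B → the spindle: internal mesh, same direction → CW.
2 reversals in total — an even number — so the spindle turns the same way as the drive motor.

clockwise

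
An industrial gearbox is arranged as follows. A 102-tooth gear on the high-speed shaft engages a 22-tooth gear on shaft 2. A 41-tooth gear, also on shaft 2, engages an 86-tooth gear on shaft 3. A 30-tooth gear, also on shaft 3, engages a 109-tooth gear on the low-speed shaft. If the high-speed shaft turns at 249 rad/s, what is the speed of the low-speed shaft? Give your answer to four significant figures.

151.5 rad/s

gear mesh 22/102 = 0.21569 → 249/0.21569 = 1154.5 rad/s
gear mesh 86/41 = 2.0976 → 1154.5/2.0976 = 550.38 rad/s
gear mesh 109/30 = 3.6333 → 550.38/3.6333 = 151.48 rad/s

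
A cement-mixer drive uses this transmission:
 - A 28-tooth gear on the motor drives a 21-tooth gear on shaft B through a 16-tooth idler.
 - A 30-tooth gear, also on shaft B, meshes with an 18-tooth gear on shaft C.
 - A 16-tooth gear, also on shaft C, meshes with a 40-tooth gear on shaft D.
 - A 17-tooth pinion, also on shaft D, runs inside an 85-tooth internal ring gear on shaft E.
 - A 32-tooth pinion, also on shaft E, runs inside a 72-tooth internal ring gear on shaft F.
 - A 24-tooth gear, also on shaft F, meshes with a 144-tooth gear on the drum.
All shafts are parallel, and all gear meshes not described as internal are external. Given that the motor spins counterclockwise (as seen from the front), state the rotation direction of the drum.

clockwise

the motor → shaft B: driver → idler → driven is 2 external meshes, 2 reversals → CCW.
shaft B → shaft C: external mesh, 1 reversal → CW.
shaft C → shaft D: external mesh, 1 reversal → CCW.
shaft D → shaft E: internal mesh, same direction → CCW.
shaft E → shaft F: internal mesh, same direction → CCW.
shaft F → the drum: external mesh, 1 reversal → CW.
5 reversals in total — an odd number — so the drum turns opposite to the motor.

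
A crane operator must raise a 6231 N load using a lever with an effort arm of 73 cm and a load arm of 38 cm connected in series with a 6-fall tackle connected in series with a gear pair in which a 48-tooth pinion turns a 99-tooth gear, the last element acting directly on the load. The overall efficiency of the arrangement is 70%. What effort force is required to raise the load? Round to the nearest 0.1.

Lever MA = effort arm / load arm = 73/38 = 1.9211.
Block-and-tackle MA = number of supporting rope parts = 6.
Gear pair MA = 99/48 = 2.0625.
Combined ideal MA = 1.9211 × 6 × 2.0625 = 23.773.
Actual MA = 23.773 × 0.70 = 16.641.
Effort = load / actual MA = 6231 / 16.641 = 374.43 N.

374.4 N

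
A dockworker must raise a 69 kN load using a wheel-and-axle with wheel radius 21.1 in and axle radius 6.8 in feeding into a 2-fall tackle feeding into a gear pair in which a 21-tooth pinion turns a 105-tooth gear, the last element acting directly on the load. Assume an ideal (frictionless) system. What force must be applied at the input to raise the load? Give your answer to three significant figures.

2.22 kN

Wheel-and-axle MA = R/r = 21.1/6.8 = 3.1029.
Block-and-tackle MA = number of supporting rope parts = 2.
Gear pair MA = 105/21 = 5.
Combined ideal MA = 3.1029 × 2 × 5 = 31.029.
Effort = load / MA = 69 / 31.029 = 2.2237 kN.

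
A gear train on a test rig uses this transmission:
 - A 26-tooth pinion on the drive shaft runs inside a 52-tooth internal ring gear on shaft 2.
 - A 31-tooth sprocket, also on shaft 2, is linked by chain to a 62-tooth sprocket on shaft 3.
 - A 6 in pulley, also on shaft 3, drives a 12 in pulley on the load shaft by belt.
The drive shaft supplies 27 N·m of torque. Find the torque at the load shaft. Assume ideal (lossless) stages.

216 N·m

After the internal gear (52/26): 27 × 2 = 54 N·m
After the chain (62/31): 54 × 2 = 108 N·m
After the belt (12/6): 108 × 2 = 216 N·m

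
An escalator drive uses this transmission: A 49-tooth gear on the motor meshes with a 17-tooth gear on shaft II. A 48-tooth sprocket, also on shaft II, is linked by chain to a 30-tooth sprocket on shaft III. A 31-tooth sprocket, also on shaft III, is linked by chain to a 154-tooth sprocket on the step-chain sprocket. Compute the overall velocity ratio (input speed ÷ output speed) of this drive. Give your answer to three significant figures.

Each stage contributes driven/driver: gear mesh 17/49 = 0.34694, chain 30/48 = 0.625, chain 154/31 = 4.9677.
Overall: 0.34694 × 0.625 × 4.9677 = 1.0772.

1.08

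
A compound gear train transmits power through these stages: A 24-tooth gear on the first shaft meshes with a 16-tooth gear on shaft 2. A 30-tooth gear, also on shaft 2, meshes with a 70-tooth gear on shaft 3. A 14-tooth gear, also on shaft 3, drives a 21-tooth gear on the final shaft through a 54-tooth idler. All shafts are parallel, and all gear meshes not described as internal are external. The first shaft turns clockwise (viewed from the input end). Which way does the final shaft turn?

the first shaft → shaft 2: external mesh, 1 reversal → CCW.
shaft 2 → shaft 3: external mesh, 1 reversal → CW.
shaft 3 → the final shaft: driver → idler → driven is 2 external meshes, 2 reversals → CW.
4 reversals in total — an even number — so the final shaft turns the same way as the first shaft.

clockwise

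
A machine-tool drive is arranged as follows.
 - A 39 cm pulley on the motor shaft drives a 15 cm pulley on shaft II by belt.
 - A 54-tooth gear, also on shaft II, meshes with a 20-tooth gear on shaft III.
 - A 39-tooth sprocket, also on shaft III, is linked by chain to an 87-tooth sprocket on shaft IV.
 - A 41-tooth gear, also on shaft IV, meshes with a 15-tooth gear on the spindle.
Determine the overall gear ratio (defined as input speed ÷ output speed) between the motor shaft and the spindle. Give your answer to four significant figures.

0.1163

Each stage contributes driven/driver: belt 15/39 = 0.38462, gear mesh 20/54 = 0.37037, chain 87/39 = 2.2308, gear mesh 15/41 = 0.36585.
Overall: 0.38462 × 0.37037 × 2.2308 × 0.36585 = 0.11626.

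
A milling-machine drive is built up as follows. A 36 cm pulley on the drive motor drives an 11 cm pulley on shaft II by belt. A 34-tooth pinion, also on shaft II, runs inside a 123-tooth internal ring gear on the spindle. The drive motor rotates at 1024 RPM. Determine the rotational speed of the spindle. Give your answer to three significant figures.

926 RPM

Belt: ratio = 11/36 = 0.30556, so shaft II turns at 1024 / 0.30556 = 3351.3 RPM.
Internal gear: ratio = 123/34 = 3.6176, so the spindle turns at 3351.3 / 3.6176 = 926.37 RPM.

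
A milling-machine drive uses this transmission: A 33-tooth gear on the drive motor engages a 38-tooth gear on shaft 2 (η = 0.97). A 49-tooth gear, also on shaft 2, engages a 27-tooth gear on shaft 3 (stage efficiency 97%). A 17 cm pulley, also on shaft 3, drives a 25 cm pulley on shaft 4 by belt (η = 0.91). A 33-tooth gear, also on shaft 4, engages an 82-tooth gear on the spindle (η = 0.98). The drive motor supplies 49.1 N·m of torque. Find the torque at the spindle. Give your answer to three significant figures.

gear mesh 38/33 = 1.1515 → τ = 49.1·1.1515·0.97 = 54.843 N·m
gear mesh 27/49 = 0.55102 → τ = 54.843·0.55102·0.97 = 29.313 N·m
belt 25/17 = 1.4706 → τ = 29.313·1.4706·0.91 = 39.228 N·m
gear mesh 82/33 = 2.4848 → τ = 39.228·2.4848·0.98 = 95.526 N·m

95.5 N·m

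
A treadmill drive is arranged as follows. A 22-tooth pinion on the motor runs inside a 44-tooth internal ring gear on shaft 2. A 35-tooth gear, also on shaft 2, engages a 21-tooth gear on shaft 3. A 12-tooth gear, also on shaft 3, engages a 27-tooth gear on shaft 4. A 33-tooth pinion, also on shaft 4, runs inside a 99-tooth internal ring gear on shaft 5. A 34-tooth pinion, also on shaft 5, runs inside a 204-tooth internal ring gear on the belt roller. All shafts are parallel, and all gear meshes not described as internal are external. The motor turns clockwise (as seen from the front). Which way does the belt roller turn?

the motor → shaft 2: internal mesh, same direction → CW.
shaft 2 → shaft 3: external mesh, 1 reversal → CCW.
shaft 3 → shaft 4: external mesh, 1 reversal → CW.
shaft 4 → shaft 5: internal mesh, same direction → CW.
shaft 5 → the belt roller: internal mesh, same direction → CW.
2 reversals in total — an even number — so the belt roller turns the same way as the motor.

clockwise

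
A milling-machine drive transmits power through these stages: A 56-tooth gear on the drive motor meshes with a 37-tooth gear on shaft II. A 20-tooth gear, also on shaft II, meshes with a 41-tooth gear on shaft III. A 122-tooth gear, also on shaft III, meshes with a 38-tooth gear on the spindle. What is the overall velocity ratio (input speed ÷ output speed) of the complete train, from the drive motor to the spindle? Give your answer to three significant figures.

0.422

Each stage contributes driven/driver: gear mesh 37/56 = 0.66071, gear mesh 41/20 = 2.05, gear mesh 38/122 = 0.31148.
Overall: 0.66071 × 2.05 × 0.31148 = 0.42188.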